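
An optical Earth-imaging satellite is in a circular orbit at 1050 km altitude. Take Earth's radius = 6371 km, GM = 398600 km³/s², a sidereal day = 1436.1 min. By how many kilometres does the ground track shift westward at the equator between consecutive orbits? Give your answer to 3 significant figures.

2960 km

Semi-major axis a = 6371 + 1050 = 7421 km. Period T = 2π√(a³/μ) = 2π√(7421³/398600) = 6362.2 s = 106.04 min.
During one orbit Earth rotates (6362.2 / 86166) × 360° = 26.58°.
At the equator that is 26.58° × (2π·6371/360) km/° = 26.58 × 111.2 = 2956 km.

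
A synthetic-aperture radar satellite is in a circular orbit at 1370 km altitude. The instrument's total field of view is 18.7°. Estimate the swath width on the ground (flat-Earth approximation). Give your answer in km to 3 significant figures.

451 km

Half-angle = 18.7°/2 = 9.35°.
Swath width ≈ 2h·tan(θ/2) = 2 × 1370 × tan(9.35°) = 451.1 km.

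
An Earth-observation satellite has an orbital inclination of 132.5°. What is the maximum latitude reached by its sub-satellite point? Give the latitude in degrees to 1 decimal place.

47.5°

Retrograde orbit: the ground track reaches ±(180° − i) = ±(180 − 132.5) = ±47.5°.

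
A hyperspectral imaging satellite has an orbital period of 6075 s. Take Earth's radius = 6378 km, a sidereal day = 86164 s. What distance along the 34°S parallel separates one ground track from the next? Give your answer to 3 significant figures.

2340 km

Node shift per orbit = (6075.0/86164) × 360° = 25.38°.
Equatorial spacing = 25.38 × 111.3 km/° = 2825 km.
At 34° latitude, spacing = 2825 × cos(34°) = 2342 km.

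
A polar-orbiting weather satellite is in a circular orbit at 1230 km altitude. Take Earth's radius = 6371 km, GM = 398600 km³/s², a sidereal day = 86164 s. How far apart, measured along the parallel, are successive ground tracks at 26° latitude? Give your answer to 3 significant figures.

Semi-major axis a = 6371 + 1230 = 7601 km. Period T = 2π√(a³/μ) = 2π√(7601³/398600) = 6595.0 s = 109.92 min.
Node shift per orbit = (6595.0/86164) × 360° = 27.55°.
Equatorial spacing = 27.55 × 111.2 km/° = 3064 km.
At 26° latitude, spacing = 3064 × cos(26°) = 2754 km.

2750 km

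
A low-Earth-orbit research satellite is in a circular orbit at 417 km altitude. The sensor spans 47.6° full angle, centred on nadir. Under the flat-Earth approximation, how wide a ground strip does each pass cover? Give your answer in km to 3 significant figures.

Half-angle = 47.6°/2 = 23.8°.
Swath width ≈ 2h·tan(θ/2) = 2 × 417 × tan(23.8°) = 367.8 km.

368 km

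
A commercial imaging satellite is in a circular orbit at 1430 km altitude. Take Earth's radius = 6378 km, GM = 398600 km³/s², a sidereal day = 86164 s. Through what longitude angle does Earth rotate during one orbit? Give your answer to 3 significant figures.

Semi-major axis a = 6378 + 1430 = 7808 km. Period T = 2π√(a³/μ) = 2π√(7808³/398600) = 6866.3 s = 114.44 min.
During one orbit Earth rotates (6866.3 / 86164) × 360° = 28.69°.

28.7°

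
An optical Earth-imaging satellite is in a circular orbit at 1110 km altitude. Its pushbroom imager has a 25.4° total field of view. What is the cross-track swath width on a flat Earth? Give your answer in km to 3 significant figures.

Half-angle = 25.4°/2 = 12.7°.
Swath width ≈ 2h·tan(θ/2) = 2 × 1110 × tan(12.7°) = 500.3 km.

500 km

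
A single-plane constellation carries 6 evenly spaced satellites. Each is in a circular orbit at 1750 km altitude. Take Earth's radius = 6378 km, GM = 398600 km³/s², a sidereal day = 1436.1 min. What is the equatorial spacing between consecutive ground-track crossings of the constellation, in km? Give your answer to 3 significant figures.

565 km

Semi-major axis a = 6378 + 1750 = 8128 km. Period T = 2π√(a³/μ) = 2π√(8128³/398600) = 7292.7 s = 121.54 min.
Single-satellite node shift = (7292.7/86166) × 360° = 30.47°.
With 6 satellites evenly phased, successive equator crossings are 30.47/6 = 5.078° apart.
That is 5.078 × 111.3 = 565 km at the equator.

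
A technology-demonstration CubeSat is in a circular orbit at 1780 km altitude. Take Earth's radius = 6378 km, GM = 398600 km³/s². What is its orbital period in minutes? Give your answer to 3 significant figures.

122 min

Semi-major axis a = 6378 + 1780 = 8158 km. Period T = 2π√(a³/μ) = 2π√(8158³/398600) = 7333.1 s = 122.22 min.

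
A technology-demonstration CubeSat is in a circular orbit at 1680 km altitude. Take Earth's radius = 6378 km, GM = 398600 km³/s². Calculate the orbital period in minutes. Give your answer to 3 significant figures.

Semi-major axis a = 6378 + 1680 = 8058 km. Period T = 2π√(a³/μ) = 2π√(8058³/398600) = 7198.7 s = 119.98 min.

120 min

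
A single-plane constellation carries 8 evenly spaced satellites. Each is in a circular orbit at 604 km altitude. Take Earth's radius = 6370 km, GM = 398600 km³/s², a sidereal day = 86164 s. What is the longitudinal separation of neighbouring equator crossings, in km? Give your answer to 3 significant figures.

Semi-major axis a = 6370 + 604 = 6974 km. Period T = 2π√(a³/μ) = 2π√(6974³/398600) = 5796.1 s = 96.60 min.
Single-satellite node shift = (5796.1/86164) × 360° = 24.22°.
With 8 satellites evenly phased, successive equator crossings are 24.22/8 = 3.027° apart.
That is 3.027 × 111.2 = 337 km at the equator.

337 km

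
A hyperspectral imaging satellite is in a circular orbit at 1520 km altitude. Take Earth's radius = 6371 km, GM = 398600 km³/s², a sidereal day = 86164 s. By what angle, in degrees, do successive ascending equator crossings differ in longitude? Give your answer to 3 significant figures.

Semi-major axis a = 6371 + 1520 = 7891 km. Period T = 2π√(a³/μ) = 2π√(7891³/398600) = 6976.0 s = 116.27 min.
During one orbit Earth rotates (6976.0 / 86164) × 360° = 29.15°.

29.1°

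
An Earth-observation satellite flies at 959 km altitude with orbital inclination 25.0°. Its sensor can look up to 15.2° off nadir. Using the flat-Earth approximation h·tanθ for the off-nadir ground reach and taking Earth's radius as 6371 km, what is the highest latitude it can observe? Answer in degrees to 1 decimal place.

27.3°

For a prograde orbit the ground track reaches latitude ±i = ±25.0°.
Sensor half-swath on the ground ≈ 959·tan(15.2°) = 261 km = 2.34° of latitude.
Maximum observable latitude ≈ 25.0 + 2.34 = 27.3°.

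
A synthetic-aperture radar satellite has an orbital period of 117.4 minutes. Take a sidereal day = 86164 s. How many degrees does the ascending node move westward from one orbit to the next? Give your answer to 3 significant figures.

T = 117.4 min = 7044.0 s.
During one orbit Earth rotates (7044.0 / 86164) × 360° = 29.43°.

29.4°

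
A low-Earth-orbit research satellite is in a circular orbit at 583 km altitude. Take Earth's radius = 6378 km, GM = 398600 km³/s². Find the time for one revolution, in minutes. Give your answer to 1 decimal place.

96.3 min

Semi-major axis a = 6378 + 583 = 6961 km. Period T = 2π√(a³/μ) = 2π√(6961³/398600) = 5779.9 s = 96.33 min.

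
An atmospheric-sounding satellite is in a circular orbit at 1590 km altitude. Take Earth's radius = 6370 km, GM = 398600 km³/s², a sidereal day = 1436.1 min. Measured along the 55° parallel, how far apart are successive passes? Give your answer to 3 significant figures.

1880 km

Semi-major axis a = 6370 + 1590 = 7960 km. Period T = 2π√(a³/μ) = 2π√(7960³/398600) = 7067.7 s = 117.80 min.
Node shift per orbit = (7067.7/86166) × 360° = 29.53°.
Equatorial spacing = 29.53 × 111.2 km/° = 3283 km.
At 55° latitude, spacing = 3283 × cos(55°) = 1883 km.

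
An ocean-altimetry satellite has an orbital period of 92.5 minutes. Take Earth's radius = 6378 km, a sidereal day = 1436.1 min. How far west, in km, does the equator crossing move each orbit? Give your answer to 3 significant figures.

2580 km

T = 92.5 min = 5550.0 s.
During one orbit Earth rotates (5550.0 / 86166) × 360° = 23.19°.
At the equator that is 23.19° × (2π·6378/360) km/° = 23.19 × 111.3 = 2581 km.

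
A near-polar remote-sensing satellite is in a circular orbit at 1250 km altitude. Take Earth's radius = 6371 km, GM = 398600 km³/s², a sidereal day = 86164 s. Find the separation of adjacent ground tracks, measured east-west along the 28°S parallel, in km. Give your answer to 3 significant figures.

2720 km

Semi-major axis a = 6371 + 1250 = 7621 km. Period T = 2π√(a³/μ) = 2π√(7621³/398600) = 6621.1 s = 110.35 min.
Node shift per orbit = (6621.1/86164) × 360° = 27.66°.
Equatorial spacing = 27.66 × 111.2 km/° = 3076 km.
At 28° latitude, spacing = 3076 × cos(28°) = 2716 km.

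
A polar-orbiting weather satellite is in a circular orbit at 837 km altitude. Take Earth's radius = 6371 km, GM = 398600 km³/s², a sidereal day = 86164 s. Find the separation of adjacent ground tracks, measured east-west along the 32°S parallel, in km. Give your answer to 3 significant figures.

Semi-major axis a = 6371 + 837 = 7208 km. Period T = 2π√(a³/μ) = 2π√(7208³/398600) = 6090.2 s = 101.50 min.
Node shift per orbit = (6090.2/86164) × 360° = 25.45°.
Equatorial spacing = 25.45 × 111.2 km/° = 2829 km.
At 32° latitude, spacing = 2829 × cos(32°) = 2399 km.

2400 km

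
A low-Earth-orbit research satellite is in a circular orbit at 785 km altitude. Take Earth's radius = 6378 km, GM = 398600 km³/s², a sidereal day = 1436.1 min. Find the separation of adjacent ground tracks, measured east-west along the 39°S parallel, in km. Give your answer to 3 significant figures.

2180 km

Semi-major axis a = 6378 + 785 = 7163 km. Period T = 2π√(a³/μ) = 2π√(7163³/398600) = 6033.3 s = 100.55 min.
Node shift per orbit = (6033.3/86166) × 360° = 25.21°.
Equatorial spacing = 25.21 × 111.3 km/° = 2806 km.
At 39° latitude, spacing = 2806 × cos(39°) = 2181 km.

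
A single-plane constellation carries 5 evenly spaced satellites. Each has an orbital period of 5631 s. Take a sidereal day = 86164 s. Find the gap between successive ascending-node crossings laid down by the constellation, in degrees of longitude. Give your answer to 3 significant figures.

Single-satellite node shift = (5631.0/86164) × 360° = 23.53°.
With 5 satellites evenly phased, successive equator crossings are 23.53/5 = 4.705° apart.

4.71°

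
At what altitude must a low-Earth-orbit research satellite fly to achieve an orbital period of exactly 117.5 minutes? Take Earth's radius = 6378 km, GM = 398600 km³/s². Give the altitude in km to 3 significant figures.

1570 km

T = 117.5 min = 7050.0 s.
From T = 2π√(a³/μ): a = (μ T²/4π²)^(1/3) = (398600 × 7050.0² / 4π²)^(1/3) = 7947 km.
Altitude h = a − R = 7947 − 6378 = 1569 km.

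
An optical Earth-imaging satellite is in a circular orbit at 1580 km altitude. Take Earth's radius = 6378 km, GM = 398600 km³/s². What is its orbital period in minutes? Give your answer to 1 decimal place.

Semi-major axis a = 6378 + 1580 = 7958 km. Period T = 2π√(a³/μ) = 2π√(7958³/398600) = 7065.1 s = 117.75 min.

117.8 min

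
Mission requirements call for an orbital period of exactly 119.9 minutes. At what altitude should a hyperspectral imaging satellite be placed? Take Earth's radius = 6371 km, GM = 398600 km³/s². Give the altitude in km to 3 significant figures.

T = 119.9 min = 7194.0 s.
From T = 2π√(a³/μ): a = (μ T²/4π²)^(1/3) = (398600 × 7194.0² / 4π²)^(1/3) = 8055 km.
Altitude h = a − R = 8055 − 6371 = 1684 km.

1680 km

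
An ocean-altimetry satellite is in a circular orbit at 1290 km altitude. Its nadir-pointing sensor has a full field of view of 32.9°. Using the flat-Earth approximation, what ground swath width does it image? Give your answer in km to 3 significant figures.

762 km

Half-angle = 32.9°/2 = 16.45°.
Swath width ≈ 2h·tan(θ/2) = 2 × 1290 × tan(16.45°) = 761.8 km.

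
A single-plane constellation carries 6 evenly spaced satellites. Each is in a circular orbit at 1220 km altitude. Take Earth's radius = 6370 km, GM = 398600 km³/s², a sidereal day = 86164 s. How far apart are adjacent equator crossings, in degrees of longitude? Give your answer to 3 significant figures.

4.58°

Semi-major axis a = 6370 + 1220 = 7590 km. Period T = 2π√(a³/μ) = 2π√(7590³/398600) = 6580.7 s = 109.68 min.
Single-satellite node shift = (6580.7/86164) × 360° = 27.49°.
With 6 satellites evenly phased, successive equator crossings are 27.49/6 = 4.582° apart.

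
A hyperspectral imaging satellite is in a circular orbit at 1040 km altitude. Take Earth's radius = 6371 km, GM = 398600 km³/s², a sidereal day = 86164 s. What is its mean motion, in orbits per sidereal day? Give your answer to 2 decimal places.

13.57

Semi-major axis a = 6371 + 1040 = 7411 km. Period T = 2π√(a³/μ) = 2π√(7411³/398600) = 6349.3 s = 105.82 min.
Orbits per sidereal day = 86164 / 6349.3 = 13.571.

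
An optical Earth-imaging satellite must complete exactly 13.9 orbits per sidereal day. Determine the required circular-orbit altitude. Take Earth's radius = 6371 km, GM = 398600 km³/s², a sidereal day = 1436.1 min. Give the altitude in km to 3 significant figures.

Required period T = 86166 / 13.9 = 6199.0 s.
From T = 2π√(a³/μ): a = (μ T²/4π²)^(1/3) = (398600 × 6199.0² / 4π²)^(1/3) = 7294 km.
Altitude h = a − R = 7294 − 6371 = 923 km.

923 km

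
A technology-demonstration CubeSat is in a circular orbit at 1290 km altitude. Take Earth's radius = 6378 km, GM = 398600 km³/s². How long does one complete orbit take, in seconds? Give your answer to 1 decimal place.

6682.4 seconds

Semi-major axis a = 6378 + 1290 = 7668 km. Period T = 2π√(a³/μ) = 2π√(7668³/398600) = 6682.4 s = 111.37 min.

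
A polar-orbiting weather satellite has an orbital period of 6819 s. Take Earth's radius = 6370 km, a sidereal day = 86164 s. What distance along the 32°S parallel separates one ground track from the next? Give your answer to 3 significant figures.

2690 km

Node shift per orbit = (6819.0/86164) × 360° = 28.49°.
Equatorial spacing = 28.49 × 111.2 km/° = 3167 km.
At 32° latitude, spacing = 3167 × cos(32°) = 2686 km.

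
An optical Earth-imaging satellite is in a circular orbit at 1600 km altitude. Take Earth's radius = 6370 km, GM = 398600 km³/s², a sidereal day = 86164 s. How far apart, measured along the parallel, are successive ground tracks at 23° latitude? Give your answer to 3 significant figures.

3030 km

Semi-major axis a = 6370 + 1600 = 7970 km. Period T = 2π√(a³/μ) = 2π√(7970³/398600) = 7081.1 s = 118.02 min.
Node shift per orbit = (7081.1/86164) × 360° = 29.59°.
Equatorial spacing = 29.59 × 111.2 km/° = 3289 km.
At 23° latitude, spacing = 3289 × cos(23°) = 3028 km.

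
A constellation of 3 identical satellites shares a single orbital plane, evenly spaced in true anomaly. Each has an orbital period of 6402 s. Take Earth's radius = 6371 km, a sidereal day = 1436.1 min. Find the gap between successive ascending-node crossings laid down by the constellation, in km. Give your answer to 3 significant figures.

991 km

Single-satellite node shift = (6402.0/86166) × 360° = 26.75°.
With 3 satellites evenly phased, successive equator crossings are 26.75/3 = 8.916° apart.
That is 8.916 × 111.2 = 991 km at the equator.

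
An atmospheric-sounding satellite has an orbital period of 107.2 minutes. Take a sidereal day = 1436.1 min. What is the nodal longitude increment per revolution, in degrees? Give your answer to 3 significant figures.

T = 107.2 min = 6432.0 s.
During one orbit Earth rotates (6432.0 / 86166) × 360° = 26.87°.

26.9°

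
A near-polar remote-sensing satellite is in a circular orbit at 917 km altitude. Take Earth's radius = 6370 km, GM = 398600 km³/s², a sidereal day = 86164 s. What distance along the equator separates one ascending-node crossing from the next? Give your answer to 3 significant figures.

2880 km

Semi-major axis a = 6370 + 917 = 7287 km. Period T = 2π√(a³/μ) = 2π√(7287³/398600) = 6190.6 s = 103.18 min.
During one orbit Earth rotates (6190.6 / 86164) × 360° = 25.86°.
At the equator that is 25.86° × (2π·6370/360) km/° = 25.86 × 111.2 = 2876 km.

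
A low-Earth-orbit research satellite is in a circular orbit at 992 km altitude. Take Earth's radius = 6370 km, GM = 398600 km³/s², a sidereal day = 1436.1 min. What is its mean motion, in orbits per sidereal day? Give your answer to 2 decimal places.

Semi-major axis a = 6370 + 992 = 7362 km. Period T = 2π√(a³/μ) = 2π√(7362³/398600) = 6286.4 s = 104.77 min.
Orbits per sidereal day = 86166 / 6286.4 = 13.707.

13.71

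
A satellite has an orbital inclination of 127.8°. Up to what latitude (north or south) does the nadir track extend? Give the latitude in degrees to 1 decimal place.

Retrograde orbit: the ground track reaches ±(180° − i) = ±(180 − 127.8) = ±52.2°.

52.2°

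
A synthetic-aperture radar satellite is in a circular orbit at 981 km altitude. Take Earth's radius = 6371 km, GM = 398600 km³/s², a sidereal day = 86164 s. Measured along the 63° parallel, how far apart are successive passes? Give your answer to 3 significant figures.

Semi-major axis a = 6371 + 981 = 7352 km. Period T = 2π√(a³/μ) = 2π√(7352³/398600) = 6273.6 s = 104.56 min.
Node shift per orbit = (6273.6/86164) × 360° = 26.21°.
Equatorial spacing = 26.21 × 111.2 km/° = 2915 km.
At 63° latitude, spacing = 2915 × cos(63°) = 1323 km.

1320 km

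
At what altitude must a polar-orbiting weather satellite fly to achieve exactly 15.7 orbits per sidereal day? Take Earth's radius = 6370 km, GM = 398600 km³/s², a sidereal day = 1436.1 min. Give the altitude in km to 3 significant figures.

355 km

Required period T = 86166 / 15.7 = 5488.3 s.
From T = 2π√(a³/μ): a = (μ T²/4π²)^(1/3) = (398600 × 5488.3² / 4π²)^(1/3) = 6725 km.
Altitude h = a − R = 6725 − 6370 = 355 km.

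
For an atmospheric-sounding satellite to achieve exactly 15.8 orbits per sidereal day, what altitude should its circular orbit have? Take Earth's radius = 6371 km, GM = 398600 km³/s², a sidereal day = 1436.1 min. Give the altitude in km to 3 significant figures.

325 km

Required period T = 86166 / 15.8 = 5453.5 s.
From T = 2π√(a³/μ): a = (μ T²/4π²)^(1/3) = (398600 × 5453.5² / 4π²)^(1/3) = 6696 km.
Altitude h = a − R = 6696 − 6371 = 325 km.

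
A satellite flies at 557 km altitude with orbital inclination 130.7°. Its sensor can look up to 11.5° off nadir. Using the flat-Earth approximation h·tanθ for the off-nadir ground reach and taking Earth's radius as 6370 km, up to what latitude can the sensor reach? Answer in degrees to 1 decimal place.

50.3°

Retrograde orbit: the ground track reaches ±(180° − i) = ±(180 − 130.7) = ±49.3°.
Sensor half-swath on the ground ≈ 557·tan(11.5°) = 113 km = 1.02° of latitude.
Maximum observable latitude ≈ 49.3 + 1.02 = 50.3°.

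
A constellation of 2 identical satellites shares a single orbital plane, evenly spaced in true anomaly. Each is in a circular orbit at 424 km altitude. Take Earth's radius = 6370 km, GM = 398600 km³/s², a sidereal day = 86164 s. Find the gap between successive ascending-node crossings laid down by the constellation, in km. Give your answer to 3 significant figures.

Semi-major axis a = 6370 + 424 = 6794 km. Period T = 2π√(a³/μ) = 2π√(6794³/398600) = 5573.1 s = 92.89 min.
Single-satellite node shift = (5573.1/86164) × 360° = 23.28°.
With 2 satellites evenly phased, successive equator crossings are 23.28/2 = 11.642° apart.
That is 11.642 × 111.2 = 1294 km at the equator.

1290 km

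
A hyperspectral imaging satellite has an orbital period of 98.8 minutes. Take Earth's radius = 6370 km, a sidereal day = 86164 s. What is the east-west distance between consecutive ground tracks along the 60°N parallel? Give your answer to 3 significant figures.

T = 98.8 min = 5928.0 s.
Node shift per orbit = (5928.0/86164) × 360° = 24.77°.
Equatorial spacing = 24.77 × 111.2 km/° = 2754 km.
At 60° latitude, spacing = 2754 × cos(60°) = 1377 km.

1380 km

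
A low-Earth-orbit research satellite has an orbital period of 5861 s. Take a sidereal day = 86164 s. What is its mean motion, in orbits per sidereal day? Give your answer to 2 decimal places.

14.70

Orbits per sidereal day = 86164 / 5861.0 = 14.701.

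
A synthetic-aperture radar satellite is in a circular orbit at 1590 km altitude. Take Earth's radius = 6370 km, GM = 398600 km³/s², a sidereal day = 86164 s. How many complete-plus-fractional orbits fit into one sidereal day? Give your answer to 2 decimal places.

Semi-major axis a = 6370 + 1590 = 7960 km. Period T = 2π√(a³/μ) = 2π√(7960³/398600) = 7067.7 s = 117.80 min.
Orbits per sidereal day = 86164 / 7067.7 = 12.191.

12.19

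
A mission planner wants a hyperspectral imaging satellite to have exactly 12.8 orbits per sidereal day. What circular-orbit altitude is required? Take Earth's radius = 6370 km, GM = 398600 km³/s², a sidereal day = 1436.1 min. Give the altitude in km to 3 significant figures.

Required period T = 86166 / 12.8 = 6731.7 s.
From T = 2π√(a³/μ): a = (μ T²/4π²)^(1/3) = (398600 × 6731.7² / 4π²)^(1/3) = 7706 km.
Altitude h = a − R = 7706 − 6370 = 1336 km.

1340 km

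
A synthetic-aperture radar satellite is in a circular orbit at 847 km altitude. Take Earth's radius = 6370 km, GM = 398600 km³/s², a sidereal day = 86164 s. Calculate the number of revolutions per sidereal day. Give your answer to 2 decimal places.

14.12

Semi-major axis a = 6370 + 847 = 7217 km. Period T = 2π√(a³/μ) = 2π√(7217³/398600) = 6101.6 s = 101.69 min.
Orbits per sidereal day = 86164 / 6101.6 = 14.121.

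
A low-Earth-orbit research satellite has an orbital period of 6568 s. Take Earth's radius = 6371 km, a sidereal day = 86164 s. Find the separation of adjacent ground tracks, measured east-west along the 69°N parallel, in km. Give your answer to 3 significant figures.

Node shift per orbit = (6568.0/86164) × 360° = 27.44°.
Equatorial spacing = 27.44 × 111.2 km/° = 3051 km.
At 69° latitude, spacing = 3051 × cos(69°) = 1094 km.

1090 km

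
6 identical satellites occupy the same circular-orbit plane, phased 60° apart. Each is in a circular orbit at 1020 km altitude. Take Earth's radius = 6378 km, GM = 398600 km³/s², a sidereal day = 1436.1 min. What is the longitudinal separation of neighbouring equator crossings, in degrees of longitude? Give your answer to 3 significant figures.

4.41°

Semi-major axis a = 6378 + 1020 = 7398 km. Period T = 2π√(a³/μ) = 2π√(7398³/398600) = 6332.6 s = 105.54 min.
Single-satellite node shift = (6332.6/86166) × 360° = 26.46°.
With 6 satellites evenly phased, successive equator crossings are 26.46/6 = 4.410° apart.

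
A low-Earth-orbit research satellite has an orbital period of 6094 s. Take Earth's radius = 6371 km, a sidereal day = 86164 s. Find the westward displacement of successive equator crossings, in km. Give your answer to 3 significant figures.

During one orbit Earth rotates (6094.0 / 86164) × 360° = 25.46°.
At the equator that is 25.46° × (2π·6371/360) km/° = 25.46 × 111.2 = 2831 km.

2830 km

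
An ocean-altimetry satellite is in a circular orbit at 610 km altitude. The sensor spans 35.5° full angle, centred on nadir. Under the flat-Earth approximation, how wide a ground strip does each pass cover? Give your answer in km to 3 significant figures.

Half-angle = 35.5°/2 = 17.75°.
Swath width ≈ 2h·tan(θ/2) = 2 × 610 × tan(17.75°) = 390.5 km.

391 km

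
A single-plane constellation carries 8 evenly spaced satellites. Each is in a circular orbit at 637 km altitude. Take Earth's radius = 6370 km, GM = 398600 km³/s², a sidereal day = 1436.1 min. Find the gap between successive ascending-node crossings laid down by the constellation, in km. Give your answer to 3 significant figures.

339 km

Semi-major axis a = 6370 + 637 = 7007 km. Period T = 2π√(a³/μ) = 2π√(7007³/398600) = 5837.3 s = 97.29 min.
Single-satellite node shift = (5837.3/86166) × 360° = 24.39°.
With 8 satellites evenly phased, successive equator crossings are 24.39/8 = 3.048° apart.
That is 3.048 × 111.2 = 339 km at the equator.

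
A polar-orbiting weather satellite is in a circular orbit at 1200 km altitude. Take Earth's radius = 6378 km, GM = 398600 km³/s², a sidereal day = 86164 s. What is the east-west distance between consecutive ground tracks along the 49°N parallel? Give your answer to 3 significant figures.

2000 km

Semi-major axis a = 6378 + 1200 = 7578 km. Period T = 2π√(a³/μ) = 2π√(7578³/398600) = 6565.1 s = 109.42 min.
Node shift per orbit = (6565.1/86164) × 360° = 27.43°.
Equatorial spacing = 27.43 × 111.3 km/° = 3053 km.
At 49° latitude, spacing = 3053 × cos(49°) = 2003 km.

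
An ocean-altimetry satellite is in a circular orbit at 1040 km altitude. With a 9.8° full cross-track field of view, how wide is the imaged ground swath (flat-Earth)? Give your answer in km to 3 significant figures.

178 km

Half-angle = 9.8°/2 = 4.9°.
Swath width ≈ 2h·tan(θ/2) = 2 × 1040 × tan(4.9°) = 178.3 km.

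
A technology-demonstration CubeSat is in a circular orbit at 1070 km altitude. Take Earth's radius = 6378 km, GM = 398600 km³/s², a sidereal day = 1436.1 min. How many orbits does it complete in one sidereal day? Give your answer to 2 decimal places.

Semi-major axis a = 6378 + 1070 = 7448 km. Period T = 2π√(a³/μ) = 2π√(7448³/398600) = 6396.9 s = 106.62 min.
Orbits per sidereal day = 86166 / 6396.9 = 13.470.

13.47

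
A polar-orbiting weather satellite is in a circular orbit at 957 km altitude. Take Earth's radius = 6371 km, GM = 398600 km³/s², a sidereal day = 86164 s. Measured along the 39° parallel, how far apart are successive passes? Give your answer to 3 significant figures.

Semi-major axis a = 6371 + 957 = 7328 km. Period T = 2π√(a³/μ) = 2π√(7328³/398600) = 6242.9 s = 104.05 min.
Node shift per orbit = (6242.9/86164) × 360° = 26.08°.
Equatorial spacing = 26.08 × 111.2 km/° = 2900 km.
At 39° latitude, spacing = 2900 × cos(39°) = 2254 km.

2250 km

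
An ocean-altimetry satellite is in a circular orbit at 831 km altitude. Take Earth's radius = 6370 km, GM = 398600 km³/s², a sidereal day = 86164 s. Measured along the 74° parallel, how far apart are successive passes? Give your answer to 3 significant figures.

779 km

Semi-major axis a = 6370 + 831 = 7201 km. Period T = 2π√(a³/μ) = 2π√(7201³/398600) = 6081.4 s = 101.36 min.
Node shift per orbit = (6081.4/86164) × 360° = 25.41°.
Equatorial spacing = 25.41 × 111.2 km/° = 2825 km.
At 74° latitude, spacing = 2825 × cos(74°) = 779 km.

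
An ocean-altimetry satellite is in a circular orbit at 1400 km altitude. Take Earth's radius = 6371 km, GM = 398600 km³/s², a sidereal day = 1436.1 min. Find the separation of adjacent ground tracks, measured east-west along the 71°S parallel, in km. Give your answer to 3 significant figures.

Semi-major axis a = 6371 + 1400 = 7771 km. Period T = 2π√(a³/μ) = 2π√(7771³/398600) = 6817.5 s = 113.63 min.
Node shift per orbit = (6817.5/86166) × 360° = 28.48°.
Equatorial spacing = 28.48 × 111.2 km/° = 3167 km.
At 71° latitude, spacing = 3167 × cos(71°) = 1031 km.

1030 km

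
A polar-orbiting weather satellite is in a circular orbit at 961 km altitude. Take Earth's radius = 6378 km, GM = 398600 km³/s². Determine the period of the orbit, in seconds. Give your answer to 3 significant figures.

6260 seconds

Semi-major axis a = 6378 + 961 = 7339 km. Period T = 2π√(a³/μ) = 2π√(7339³/398600) = 6257.0 s = 104.28 min.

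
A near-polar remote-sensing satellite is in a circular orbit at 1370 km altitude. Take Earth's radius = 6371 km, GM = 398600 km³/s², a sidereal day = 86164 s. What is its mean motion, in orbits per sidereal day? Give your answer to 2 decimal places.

12.71

Semi-major axis a = 6371 + 1370 = 7741 km. Period T = 2π√(a³/μ) = 2π√(7741³/398600) = 6778.1 s = 112.97 min.
Orbits per sidereal day = 86164 / 6778.1 = 12.712.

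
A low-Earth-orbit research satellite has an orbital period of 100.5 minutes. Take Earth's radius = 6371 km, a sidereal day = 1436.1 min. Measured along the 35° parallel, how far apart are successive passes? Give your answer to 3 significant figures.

T = 100.5 min = 6030.0 s.
Node shift per orbit = (6030.0/86166) × 360° = 25.19°.
Equatorial spacing = 25.19 × 111.2 km/° = 2801 km.
At 35° latitude, spacing = 2801 × cos(35°) = 2295 km.

2290 km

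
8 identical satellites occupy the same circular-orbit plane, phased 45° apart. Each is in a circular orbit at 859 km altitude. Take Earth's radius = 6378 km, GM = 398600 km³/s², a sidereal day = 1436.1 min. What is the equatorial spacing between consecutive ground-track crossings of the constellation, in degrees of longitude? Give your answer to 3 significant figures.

Semi-major axis a = 6378 + 859 = 7237 km. Period T = 2π√(a³/μ) = 2π√(7237³/398600) = 6127.0 s = 102.12 min.
Single-satellite node shift = (6127.0/86166) × 360° = 25.60°.
With 8 satellites evenly phased, successive equator crossings are 25.60/8 = 3.200° apart.

3.20°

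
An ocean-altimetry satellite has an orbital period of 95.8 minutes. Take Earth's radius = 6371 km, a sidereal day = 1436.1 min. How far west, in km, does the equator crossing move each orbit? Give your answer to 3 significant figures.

2670 km

T = 95.8 min = 5748.0 s.
During one orbit Earth rotates (5748.0 / 86166) × 360° = 24.02°.
At the equator that is 24.02° × (2π·6371/360) km/° = 24.02 × 111.2 = 2670 km.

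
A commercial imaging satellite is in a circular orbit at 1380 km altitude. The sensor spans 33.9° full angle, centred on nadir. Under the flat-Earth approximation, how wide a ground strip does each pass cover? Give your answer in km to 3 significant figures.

Half-angle = 33.9°/2 = 16.95°.
Swath width ≈ 2h·tan(θ/2) = 2 × 1380 × tan(16.95°) = 841.2 km.

841 km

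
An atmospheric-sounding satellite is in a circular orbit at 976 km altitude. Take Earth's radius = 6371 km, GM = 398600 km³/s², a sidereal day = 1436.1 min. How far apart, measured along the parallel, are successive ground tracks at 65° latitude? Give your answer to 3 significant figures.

Semi-major axis a = 6371 + 976 = 7347 km. Period T = 2π√(a³/μ) = 2π√(7347³/398600) = 6267.2 s = 104.45 min.
Node shift per orbit = (6267.2/86166) × 360° = 26.18°.
Equatorial spacing = 26.18 × 111.2 km/° = 2912 km.
At 65° latitude, spacing = 2912 × cos(65°) = 1230 km.

1230 km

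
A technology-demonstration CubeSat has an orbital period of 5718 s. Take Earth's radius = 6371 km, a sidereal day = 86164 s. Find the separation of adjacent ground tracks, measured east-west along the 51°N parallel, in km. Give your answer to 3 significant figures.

Node shift per orbit = (5718.0/86164) × 360° = 23.89°.
Equatorial spacing = 23.89 × 111.2 km/° = 2656 km.
At 51° latitude, spacing = 2656 × cos(51°) = 1672 km.

1670 km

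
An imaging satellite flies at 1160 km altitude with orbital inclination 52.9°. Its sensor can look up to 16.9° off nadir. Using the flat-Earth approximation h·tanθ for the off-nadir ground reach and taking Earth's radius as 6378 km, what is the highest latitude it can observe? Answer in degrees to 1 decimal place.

For a prograde orbit the ground track reaches latitude ±i = ±52.9°.
Sensor half-swath on the ground ≈ 1160·tan(16.9°) = 352 km = 3.17° of latitude.
Maximum observable latitude ≈ 52.9 + 3.17 = 56.1°.

56.1°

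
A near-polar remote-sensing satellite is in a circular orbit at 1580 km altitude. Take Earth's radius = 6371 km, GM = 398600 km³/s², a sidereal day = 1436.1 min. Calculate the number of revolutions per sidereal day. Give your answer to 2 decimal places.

Semi-major axis a = 6371 + 1580 = 7951 km. Period T = 2π√(a³/μ) = 2π√(7951³/398600) = 7055.8 s = 117.60 min.
Orbits per sidereal day = 86166 / 7055.8 = 12.212.

12.21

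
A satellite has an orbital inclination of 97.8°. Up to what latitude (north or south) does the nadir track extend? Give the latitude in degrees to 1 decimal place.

Retrograde orbit: the ground track reaches ±(180° − i) = ±(180 − 97.8) = ±82.2°.

82.2°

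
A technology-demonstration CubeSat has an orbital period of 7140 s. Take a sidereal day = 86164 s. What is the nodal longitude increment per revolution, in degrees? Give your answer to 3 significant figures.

During one orbit Earth rotates (7140.0 / 86164) × 360° = 29.83°.

29.8°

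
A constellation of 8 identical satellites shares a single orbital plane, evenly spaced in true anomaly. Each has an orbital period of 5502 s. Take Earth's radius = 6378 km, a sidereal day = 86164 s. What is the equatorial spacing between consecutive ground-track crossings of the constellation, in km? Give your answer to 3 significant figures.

Single-satellite node shift = (5502.0/86164) × 360° = 22.99°.
With 8 satellites evenly phased, successive equator crossings are 22.99/8 = 2.873° apart.
That is 2.873 × 111.3 = 320 km at the equator.

320 km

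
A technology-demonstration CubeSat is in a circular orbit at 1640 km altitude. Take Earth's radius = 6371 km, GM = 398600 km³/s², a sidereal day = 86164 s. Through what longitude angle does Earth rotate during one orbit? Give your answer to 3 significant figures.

29.8°

Semi-major axis a = 6371 + 1640 = 8011 km. Period T = 2π√(a³/μ) = 2π√(8011³/398600) = 7135.8 s = 118.93 min.
During one orbit Earth rotates (7135.8 / 86164) × 360° = 29.81°.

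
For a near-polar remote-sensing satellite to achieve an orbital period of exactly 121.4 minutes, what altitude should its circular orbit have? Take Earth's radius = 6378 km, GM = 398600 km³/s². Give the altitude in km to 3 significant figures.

1740 km

T = 121.4 min = 7284.0 s.
From T = 2π√(a³/μ): a = (μ T²/4π²)^(1/3) = (398600 × 7284.0² / 4π²)^(1/3) = 8122 km.
Altitude h = a − R = 8122 − 6378 = 1744 km.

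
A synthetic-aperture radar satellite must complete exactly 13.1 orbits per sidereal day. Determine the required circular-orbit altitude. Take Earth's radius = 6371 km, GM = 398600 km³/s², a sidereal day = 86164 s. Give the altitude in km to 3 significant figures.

1220 km

Required period T = 86164 / 13.1 = 6577.4 s.
From T = 2π√(a³/μ): a = (μ T²/4π²)^(1/3) = (398600 × 6577.4² / 4π²)^(1/3) = 7587 km.
Altitude h = a − R = 7587 − 6371 = 1216 km.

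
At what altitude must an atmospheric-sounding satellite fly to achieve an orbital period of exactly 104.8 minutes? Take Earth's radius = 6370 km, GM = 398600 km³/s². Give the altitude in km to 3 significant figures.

993 km

T = 104.8 min = 6288.0 s.
From T = 2π√(a³/μ): a = (μ T²/4π²)^(1/3) = (398600 × 6288.0² / 4π²)^(1/3) = 7363 km.
Altitude h = a − R = 7363 − 6370 = 993 km.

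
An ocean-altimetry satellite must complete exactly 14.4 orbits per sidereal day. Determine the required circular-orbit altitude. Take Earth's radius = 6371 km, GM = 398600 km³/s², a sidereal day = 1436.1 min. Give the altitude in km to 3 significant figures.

Required period T = 86166 / 14.4 = 5983.8 s.
From T = 2π√(a³/μ): a = (μ T²/4π²)^(1/3) = (398600 × 5983.8² / 4π²)^(1/3) = 7124 km.
Altitude h = a − R = 7124 − 6371 = 753 km.

753 km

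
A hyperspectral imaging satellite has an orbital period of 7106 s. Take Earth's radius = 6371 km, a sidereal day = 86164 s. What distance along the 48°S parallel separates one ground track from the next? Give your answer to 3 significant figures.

Node shift per orbit = (7106.0/86164) × 360° = 29.69°.
Equatorial spacing = 29.69 × 111.2 km/° = 3301 km.
At 48° latitude, spacing = 3301 × cos(48°) = 2209 km.

2210 km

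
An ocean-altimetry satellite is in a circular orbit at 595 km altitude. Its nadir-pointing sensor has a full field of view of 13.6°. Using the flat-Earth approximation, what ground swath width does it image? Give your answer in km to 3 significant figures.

142 km

Half-angle = 13.6°/2 = 6.8°.
Swath width ≈ 2h·tan(θ/2) = 2 × 595 × tan(6.8°) = 141.9 km.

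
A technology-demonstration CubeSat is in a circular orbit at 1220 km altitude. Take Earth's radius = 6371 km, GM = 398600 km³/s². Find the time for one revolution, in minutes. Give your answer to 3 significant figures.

110 min

Semi-major axis a = 6371 + 1220 = 7591 km. Period T = 2π√(a³/μ) = 2π√(7591³/398600) = 6582.0 s = 109.70 min.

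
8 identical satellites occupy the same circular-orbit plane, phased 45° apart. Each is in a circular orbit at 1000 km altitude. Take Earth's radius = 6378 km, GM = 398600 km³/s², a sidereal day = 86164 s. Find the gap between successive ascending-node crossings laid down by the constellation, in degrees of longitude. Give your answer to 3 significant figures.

Semi-major axis a = 6378 + 1000 = 7378 km. Period T = 2π√(a³/μ) = 2π√(7378³/398600) = 6306.9 s = 105.12 min.
Single-satellite node shift = (6306.9/86164) × 360° = 26.35°.
With 8 satellites evenly phased, successive equator crossings are 26.35/8 = 3.294° apart.

3.29°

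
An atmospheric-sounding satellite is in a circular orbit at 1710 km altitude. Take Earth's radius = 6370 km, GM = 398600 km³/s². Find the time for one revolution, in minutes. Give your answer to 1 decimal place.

120.5 min

Semi-major axis a = 6370 + 1710 = 8080 km. Period T = 2π√(a³/μ) = 2π√(8080³/398600) = 7228.2 s = 120.47 min.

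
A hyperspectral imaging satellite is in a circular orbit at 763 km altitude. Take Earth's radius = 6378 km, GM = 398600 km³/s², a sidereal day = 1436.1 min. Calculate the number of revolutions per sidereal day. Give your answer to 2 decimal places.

Semi-major axis a = 6378 + 763 = 7141 km. Period T = 2π√(a³/μ) = 2π√(7141³/398600) = 6005.5 s = 100.09 min.
Orbits per sidereal day = 86166 / 6005.5 = 14.348.

14.35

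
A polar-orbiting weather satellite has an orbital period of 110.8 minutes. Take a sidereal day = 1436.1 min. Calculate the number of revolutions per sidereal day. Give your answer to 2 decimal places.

T = 110.8 min = 6648.0 s.
Orbits per sidereal day = 86166 / 6648.0 = 12.961.

12.96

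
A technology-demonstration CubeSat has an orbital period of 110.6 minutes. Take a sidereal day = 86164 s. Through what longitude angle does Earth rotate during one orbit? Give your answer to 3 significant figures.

T = 110.6 min = 6636.0 s.
During one orbit Earth rotates (6636.0 / 86164) × 360° = 27.73°.

27.7°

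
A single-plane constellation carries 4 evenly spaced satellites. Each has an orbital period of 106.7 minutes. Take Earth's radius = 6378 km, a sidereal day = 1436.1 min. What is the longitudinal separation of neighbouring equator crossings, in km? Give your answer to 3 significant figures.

744 km

T = 106.7 min = 6402.0 s.
Single-satellite node shift = (6402.0/86166) × 360° = 26.75°.
With 4 satellites evenly phased, successive equator crossings are 26.75/4 = 6.687° apart.
That is 6.687 × 111.3 = 744 km at the equator.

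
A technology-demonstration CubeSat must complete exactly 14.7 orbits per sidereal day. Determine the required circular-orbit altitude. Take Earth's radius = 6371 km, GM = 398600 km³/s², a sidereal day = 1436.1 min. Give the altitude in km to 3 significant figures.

655 km

Required period T = 86166 / 14.7 = 5861.6 s.
From T = 2π√(a³/μ): a = (μ T²/4π²)^(1/3) = (398600 × 5861.6² / 4π²)^(1/3) = 7026 km.
Altitude h = a − R = 7026 − 6371 = 655 km.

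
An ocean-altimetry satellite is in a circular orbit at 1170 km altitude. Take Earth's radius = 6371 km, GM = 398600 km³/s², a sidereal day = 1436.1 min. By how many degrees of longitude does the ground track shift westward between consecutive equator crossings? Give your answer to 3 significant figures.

27.2°

Semi-major axis a = 6371 + 1170 = 7541 km. Period T = 2π√(a³/μ) = 2π√(7541³/398600) = 6517.1 s = 108.62 min.
During one orbit Earth rotates (6517.1 / 86166) × 360° = 27.23°.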